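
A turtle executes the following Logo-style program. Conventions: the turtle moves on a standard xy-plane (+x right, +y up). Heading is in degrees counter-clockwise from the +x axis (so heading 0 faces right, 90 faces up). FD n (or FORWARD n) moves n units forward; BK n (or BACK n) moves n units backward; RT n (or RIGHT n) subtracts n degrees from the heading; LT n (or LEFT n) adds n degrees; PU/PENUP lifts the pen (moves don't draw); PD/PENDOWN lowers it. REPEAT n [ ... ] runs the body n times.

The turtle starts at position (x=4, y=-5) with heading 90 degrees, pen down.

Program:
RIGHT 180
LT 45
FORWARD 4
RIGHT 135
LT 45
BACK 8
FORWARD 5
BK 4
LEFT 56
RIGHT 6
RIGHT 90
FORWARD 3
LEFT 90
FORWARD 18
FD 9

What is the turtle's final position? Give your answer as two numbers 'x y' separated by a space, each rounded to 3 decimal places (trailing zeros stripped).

Answer: 11.143 -30.037

Derivation:
Executing turtle program step by step:
Start: pos=(4,-5), heading=90, pen down
RT 180: heading 90 -> 270
LT 45: heading 270 -> 315
FD 4: (4,-5) -> (6.828,-7.828) [heading=315, draw]
RT 135: heading 315 -> 180
LT 45: heading 180 -> 225
BK 8: (6.828,-7.828) -> (12.485,-2.172) [heading=225, draw]
FD 5: (12.485,-2.172) -> (8.95,-5.707) [heading=225, draw]
BK 4: (8.95,-5.707) -> (11.778,-2.879) [heading=225, draw]
LT 56: heading 225 -> 281
RT 6: heading 281 -> 275
RT 90: heading 275 -> 185
FD 3: (11.778,-2.879) -> (8.79,-3.14) [heading=185, draw]
LT 90: heading 185 -> 275
FD 18: (8.79,-3.14) -> (10.358,-21.072) [heading=275, draw]
FD 9: (10.358,-21.072) -> (11.143,-30.037) [heading=275, draw]
Final: pos=(11.143,-30.037), heading=275, 7 segment(s) drawn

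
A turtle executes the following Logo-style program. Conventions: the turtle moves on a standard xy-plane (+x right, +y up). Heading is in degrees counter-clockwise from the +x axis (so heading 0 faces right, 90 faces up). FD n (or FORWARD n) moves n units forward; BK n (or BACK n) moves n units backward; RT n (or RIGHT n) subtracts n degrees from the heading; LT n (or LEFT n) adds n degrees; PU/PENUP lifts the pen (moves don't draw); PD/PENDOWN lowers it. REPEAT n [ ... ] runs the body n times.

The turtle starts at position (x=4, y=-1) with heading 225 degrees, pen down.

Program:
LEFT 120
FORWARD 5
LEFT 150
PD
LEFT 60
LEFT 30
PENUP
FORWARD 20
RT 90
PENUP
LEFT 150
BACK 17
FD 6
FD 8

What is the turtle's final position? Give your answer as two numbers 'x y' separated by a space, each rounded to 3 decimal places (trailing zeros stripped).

Executing turtle program step by step:
Start: pos=(4,-1), heading=225, pen down
LT 120: heading 225 -> 345
FD 5: (4,-1) -> (8.83,-2.294) [heading=345, draw]
LT 150: heading 345 -> 135
PD: pen down
LT 60: heading 135 -> 195
LT 30: heading 195 -> 225
PU: pen up
FD 20: (8.83,-2.294) -> (-5.313,-16.436) [heading=225, move]
RT 90: heading 225 -> 135
PU: pen up
LT 150: heading 135 -> 285
BK 17: (-5.313,-16.436) -> (-9.712,-0.015) [heading=285, move]
FD 6: (-9.712,-0.015) -> (-8.16,-5.811) [heading=285, move]
FD 8: (-8.16,-5.811) -> (-6.089,-13.538) [heading=285, move]
Final: pos=(-6.089,-13.538), heading=285, 1 segment(s) drawn

Answer: -6.089 -13.538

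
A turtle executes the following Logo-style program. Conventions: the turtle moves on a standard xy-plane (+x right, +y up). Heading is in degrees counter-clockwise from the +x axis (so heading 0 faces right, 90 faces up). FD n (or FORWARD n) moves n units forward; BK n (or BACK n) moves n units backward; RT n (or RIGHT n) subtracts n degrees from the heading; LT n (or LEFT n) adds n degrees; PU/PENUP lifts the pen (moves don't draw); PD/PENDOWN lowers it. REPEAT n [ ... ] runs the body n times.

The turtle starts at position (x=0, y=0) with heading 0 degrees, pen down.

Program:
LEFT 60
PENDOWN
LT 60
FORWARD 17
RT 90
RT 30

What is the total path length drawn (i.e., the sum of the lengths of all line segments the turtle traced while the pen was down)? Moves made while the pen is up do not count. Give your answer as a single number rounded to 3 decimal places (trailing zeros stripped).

Executing turtle program step by step:
Start: pos=(0,0), heading=0, pen down
LT 60: heading 0 -> 60
PD: pen down
LT 60: heading 60 -> 120
FD 17: (0,0) -> (-8.5,14.722) [heading=120, draw]
RT 90: heading 120 -> 30
RT 30: heading 30 -> 0
Final: pos=(-8.5,14.722), heading=0, 1 segment(s) drawn

Segment lengths:
  seg 1: (0,0) -> (-8.5,14.722), length = 17
Total = 17

Answer: 17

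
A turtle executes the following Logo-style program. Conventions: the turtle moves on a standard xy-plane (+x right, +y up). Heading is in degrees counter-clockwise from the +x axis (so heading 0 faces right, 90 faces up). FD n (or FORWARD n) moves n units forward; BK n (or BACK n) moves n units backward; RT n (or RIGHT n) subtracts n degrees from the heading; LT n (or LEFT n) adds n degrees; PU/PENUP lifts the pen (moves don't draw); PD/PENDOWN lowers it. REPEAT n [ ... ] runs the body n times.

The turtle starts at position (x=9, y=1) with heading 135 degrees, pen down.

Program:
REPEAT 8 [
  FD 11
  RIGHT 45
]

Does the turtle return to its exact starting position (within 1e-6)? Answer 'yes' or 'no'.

Answer: yes

Derivation:
Executing turtle program step by step:
Start: pos=(9,1), heading=135, pen down
REPEAT 8 [
  -- iteration 1/8 --
  FD 11: (9,1) -> (1.222,8.778) [heading=135, draw]
  RT 45: heading 135 -> 90
  -- iteration 2/8 --
  FD 11: (1.222,8.778) -> (1.222,19.778) [heading=90, draw]
  RT 45: heading 90 -> 45
  -- iteration 3/8 --
  FD 11: (1.222,19.778) -> (9,27.556) [heading=45, draw]
  RT 45: heading 45 -> 0
  -- iteration 4/8 --
  FD 11: (9,27.556) -> (20,27.556) [heading=0, draw]
  RT 45: heading 0 -> 315
  -- iteration 5/8 --
  FD 11: (20,27.556) -> (27.778,19.778) [heading=315, draw]
  RT 45: heading 315 -> 270
  -- iteration 6/8 --
  FD 11: (27.778,19.778) -> (27.778,8.778) [heading=270, draw]
  RT 45: heading 270 -> 225
  -- iteration 7/8 --
  FD 11: (27.778,8.778) -> (20,1) [heading=225, draw]
  RT 45: heading 225 -> 180
  -- iteration 8/8 --
  FD 11: (20,1) -> (9,1) [heading=180, draw]
  RT 45: heading 180 -> 135
]
Final: pos=(9,1), heading=135, 8 segment(s) drawn

Start position: (9, 1)
Final position: (9, 1)
Distance = 0; < 1e-6 -> CLOSED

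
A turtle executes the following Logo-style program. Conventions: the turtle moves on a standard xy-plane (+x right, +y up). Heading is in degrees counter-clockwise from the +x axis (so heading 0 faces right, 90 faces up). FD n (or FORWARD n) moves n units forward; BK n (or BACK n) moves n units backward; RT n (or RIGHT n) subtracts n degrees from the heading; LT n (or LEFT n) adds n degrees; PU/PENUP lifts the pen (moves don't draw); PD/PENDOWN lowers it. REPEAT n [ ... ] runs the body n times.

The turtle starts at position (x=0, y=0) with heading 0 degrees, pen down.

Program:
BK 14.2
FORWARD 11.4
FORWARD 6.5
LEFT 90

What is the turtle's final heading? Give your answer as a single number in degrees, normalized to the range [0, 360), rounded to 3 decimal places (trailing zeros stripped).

Executing turtle program step by step:
Start: pos=(0,0), heading=0, pen down
BK 14.2: (0,0) -> (-14.2,0) [heading=0, draw]
FD 11.4: (-14.2,0) -> (-2.8,0) [heading=0, draw]
FD 6.5: (-2.8,0) -> (3.7,0) [heading=0, draw]
LT 90: heading 0 -> 90
Final: pos=(3.7,0), heading=90, 3 segment(s) drawn

Answer: 90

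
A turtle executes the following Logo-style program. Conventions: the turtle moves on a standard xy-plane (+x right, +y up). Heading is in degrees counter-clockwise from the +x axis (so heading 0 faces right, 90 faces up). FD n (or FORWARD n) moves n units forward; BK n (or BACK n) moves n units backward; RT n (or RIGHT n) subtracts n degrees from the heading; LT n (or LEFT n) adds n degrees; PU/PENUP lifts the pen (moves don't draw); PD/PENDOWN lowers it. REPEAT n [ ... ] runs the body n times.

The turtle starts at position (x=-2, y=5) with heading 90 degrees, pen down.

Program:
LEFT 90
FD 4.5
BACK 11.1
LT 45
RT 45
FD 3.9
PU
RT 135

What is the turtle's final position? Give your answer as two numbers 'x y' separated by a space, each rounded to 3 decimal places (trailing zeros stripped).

Executing turtle program step by step:
Start: pos=(-2,5), heading=90, pen down
LT 90: heading 90 -> 180
FD 4.5: (-2,5) -> (-6.5,5) [heading=180, draw]
BK 11.1: (-6.5,5) -> (4.6,5) [heading=180, draw]
LT 45: heading 180 -> 225
RT 45: heading 225 -> 180
FD 3.9: (4.6,5) -> (0.7,5) [heading=180, draw]
PU: pen up
RT 135: heading 180 -> 45
Final: pos=(0.7,5), heading=45, 3 segment(s) drawn

Answer: 0.7 5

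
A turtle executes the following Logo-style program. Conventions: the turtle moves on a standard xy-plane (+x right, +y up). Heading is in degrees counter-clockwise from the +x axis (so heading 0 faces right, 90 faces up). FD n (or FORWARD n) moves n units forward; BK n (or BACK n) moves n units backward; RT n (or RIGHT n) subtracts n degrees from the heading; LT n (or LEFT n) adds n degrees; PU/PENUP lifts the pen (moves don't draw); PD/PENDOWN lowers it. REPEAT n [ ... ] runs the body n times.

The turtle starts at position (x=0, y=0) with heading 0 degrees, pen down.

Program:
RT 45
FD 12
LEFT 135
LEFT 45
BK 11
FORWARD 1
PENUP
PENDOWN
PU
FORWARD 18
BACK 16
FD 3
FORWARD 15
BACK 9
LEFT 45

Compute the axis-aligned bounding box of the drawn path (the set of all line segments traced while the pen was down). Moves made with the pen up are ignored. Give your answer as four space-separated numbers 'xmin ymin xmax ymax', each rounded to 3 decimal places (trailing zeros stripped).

Answer: 0 -16.263 16.263 0

Derivation:
Executing turtle program step by step:
Start: pos=(0,0), heading=0, pen down
RT 45: heading 0 -> 315
FD 12: (0,0) -> (8.485,-8.485) [heading=315, draw]
LT 135: heading 315 -> 90
LT 45: heading 90 -> 135
BK 11: (8.485,-8.485) -> (16.263,-16.263) [heading=135, draw]
FD 1: (16.263,-16.263) -> (15.556,-15.556) [heading=135, draw]
PU: pen up
PD: pen down
PU: pen up
FD 18: (15.556,-15.556) -> (2.828,-2.828) [heading=135, move]
BK 16: (2.828,-2.828) -> (14.142,-14.142) [heading=135, move]
FD 3: (14.142,-14.142) -> (12.021,-12.021) [heading=135, move]
FD 15: (12.021,-12.021) -> (1.414,-1.414) [heading=135, move]
BK 9: (1.414,-1.414) -> (7.778,-7.778) [heading=135, move]
LT 45: heading 135 -> 180
Final: pos=(7.778,-7.778), heading=180, 3 segment(s) drawn

Segment endpoints: x in {0, 8.485, 15.556, 16.263}, y in {-16.263, -15.556, -8.485, 0}
xmin=0, ymin=-16.263, xmax=16.263, ymax=0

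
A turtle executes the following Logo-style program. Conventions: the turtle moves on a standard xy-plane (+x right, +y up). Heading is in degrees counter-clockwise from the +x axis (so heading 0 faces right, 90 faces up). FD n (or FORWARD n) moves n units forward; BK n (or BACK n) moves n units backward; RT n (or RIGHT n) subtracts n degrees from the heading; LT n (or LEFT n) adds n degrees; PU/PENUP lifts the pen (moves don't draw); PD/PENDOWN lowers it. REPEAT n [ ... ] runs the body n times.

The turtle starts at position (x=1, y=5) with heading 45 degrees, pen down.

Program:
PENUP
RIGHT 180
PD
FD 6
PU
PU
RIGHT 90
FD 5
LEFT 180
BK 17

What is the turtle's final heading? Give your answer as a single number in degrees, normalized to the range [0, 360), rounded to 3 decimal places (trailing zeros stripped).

Answer: 315

Derivation:
Executing turtle program step by step:
Start: pos=(1,5), heading=45, pen down
PU: pen up
RT 180: heading 45 -> 225
PD: pen down
FD 6: (1,5) -> (-3.243,0.757) [heading=225, draw]
PU: pen up
PU: pen up
RT 90: heading 225 -> 135
FD 5: (-3.243,0.757) -> (-6.778,4.293) [heading=135, move]
LT 180: heading 135 -> 315
BK 17: (-6.778,4.293) -> (-18.799,16.314) [heading=315, move]
Final: pos=(-18.799,16.314), heading=315, 1 segment(s) drawn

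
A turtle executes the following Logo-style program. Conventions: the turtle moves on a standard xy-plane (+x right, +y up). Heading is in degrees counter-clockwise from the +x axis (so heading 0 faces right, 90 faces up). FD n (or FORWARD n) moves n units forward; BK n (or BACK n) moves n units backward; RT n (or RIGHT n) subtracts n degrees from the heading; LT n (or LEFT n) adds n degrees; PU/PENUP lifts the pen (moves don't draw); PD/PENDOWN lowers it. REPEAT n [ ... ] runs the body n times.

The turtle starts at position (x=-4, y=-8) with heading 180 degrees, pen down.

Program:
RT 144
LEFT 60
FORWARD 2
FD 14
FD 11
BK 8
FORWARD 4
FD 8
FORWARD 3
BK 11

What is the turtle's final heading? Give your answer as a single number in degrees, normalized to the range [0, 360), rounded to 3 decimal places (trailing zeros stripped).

Answer: 96

Derivation:
Executing turtle program step by step:
Start: pos=(-4,-8), heading=180, pen down
RT 144: heading 180 -> 36
LT 60: heading 36 -> 96
FD 2: (-4,-8) -> (-4.209,-6.011) [heading=96, draw]
FD 14: (-4.209,-6.011) -> (-5.672,7.912) [heading=96, draw]
FD 11: (-5.672,7.912) -> (-6.822,18.852) [heading=96, draw]
BK 8: (-6.822,18.852) -> (-5.986,10.896) [heading=96, draw]
FD 4: (-5.986,10.896) -> (-6.404,14.874) [heading=96, draw]
FD 8: (-6.404,14.874) -> (-7.24,22.83) [heading=96, draw]
FD 3: (-7.24,22.83) -> (-7.554,25.814) [heading=96, draw]
BK 11: (-7.554,25.814) -> (-6.404,14.874) [heading=96, draw]
Final: pos=(-6.404,14.874), heading=96, 8 segment(s) drawn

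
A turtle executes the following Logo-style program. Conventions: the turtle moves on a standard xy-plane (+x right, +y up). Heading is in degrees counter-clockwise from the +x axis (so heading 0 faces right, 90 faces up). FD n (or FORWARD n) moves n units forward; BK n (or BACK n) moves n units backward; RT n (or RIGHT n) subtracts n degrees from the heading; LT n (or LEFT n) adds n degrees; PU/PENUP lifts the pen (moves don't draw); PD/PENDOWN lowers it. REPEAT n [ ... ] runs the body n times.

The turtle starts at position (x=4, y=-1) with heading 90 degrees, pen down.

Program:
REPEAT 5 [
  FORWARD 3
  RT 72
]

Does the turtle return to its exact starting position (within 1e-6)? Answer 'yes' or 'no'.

Executing turtle program step by step:
Start: pos=(4,-1), heading=90, pen down
REPEAT 5 [
  -- iteration 1/5 --
  FD 3: (4,-1) -> (4,2) [heading=90, draw]
  RT 72: heading 90 -> 18
  -- iteration 2/5 --
  FD 3: (4,2) -> (6.853,2.927) [heading=18, draw]
  RT 72: heading 18 -> 306
  -- iteration 3/5 --
  FD 3: (6.853,2.927) -> (8.617,0.5) [heading=306, draw]
  RT 72: heading 306 -> 234
  -- iteration 4/5 --
  FD 3: (8.617,0.5) -> (6.853,-1.927) [heading=234, draw]
  RT 72: heading 234 -> 162
  -- iteration 5/5 --
  FD 3: (6.853,-1.927) -> (4,-1) [heading=162, draw]
  RT 72: heading 162 -> 90
]
Final: pos=(4,-1), heading=90, 5 segment(s) drawn

Start position: (4, -1)
Final position: (4, -1)
Distance = 0; < 1e-6 -> CLOSED

Answer: yes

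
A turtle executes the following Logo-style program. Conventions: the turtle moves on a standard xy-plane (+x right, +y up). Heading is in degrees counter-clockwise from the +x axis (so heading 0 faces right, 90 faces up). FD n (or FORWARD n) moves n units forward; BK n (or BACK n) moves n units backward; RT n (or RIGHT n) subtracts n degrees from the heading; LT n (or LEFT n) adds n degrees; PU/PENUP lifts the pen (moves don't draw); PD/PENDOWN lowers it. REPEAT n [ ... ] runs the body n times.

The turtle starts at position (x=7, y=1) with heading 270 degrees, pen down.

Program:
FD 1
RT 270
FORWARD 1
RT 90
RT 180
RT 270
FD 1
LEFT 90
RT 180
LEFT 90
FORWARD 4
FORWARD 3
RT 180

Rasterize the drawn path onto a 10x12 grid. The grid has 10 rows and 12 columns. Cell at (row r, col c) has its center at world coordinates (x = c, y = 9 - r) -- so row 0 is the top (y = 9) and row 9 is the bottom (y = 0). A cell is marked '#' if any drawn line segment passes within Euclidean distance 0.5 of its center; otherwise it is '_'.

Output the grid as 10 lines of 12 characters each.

Answer: ____________
____________
____________
____________
____________
____________
____________
____________
_______#____
#########___

Derivation:
Segment 0: (7,1) -> (7,0)
Segment 1: (7,0) -> (8,0)
Segment 2: (8,0) -> (7,-0)
Segment 3: (7,-0) -> (3,-0)
Segment 4: (3,-0) -> (0,-0)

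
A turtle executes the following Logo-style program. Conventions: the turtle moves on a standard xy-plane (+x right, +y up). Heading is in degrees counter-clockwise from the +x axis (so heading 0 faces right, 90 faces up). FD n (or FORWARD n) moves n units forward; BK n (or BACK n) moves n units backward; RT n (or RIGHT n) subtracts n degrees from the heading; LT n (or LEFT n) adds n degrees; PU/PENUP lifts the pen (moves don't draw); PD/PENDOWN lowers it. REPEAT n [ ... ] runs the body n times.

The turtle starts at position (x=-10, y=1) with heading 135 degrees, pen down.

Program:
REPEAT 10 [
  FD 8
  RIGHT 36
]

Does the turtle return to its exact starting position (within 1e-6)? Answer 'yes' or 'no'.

Answer: yes

Derivation:
Executing turtle program step by step:
Start: pos=(-10,1), heading=135, pen down
REPEAT 10 [
  -- iteration 1/10 --
  FD 8: (-10,1) -> (-15.657,6.657) [heading=135, draw]
  RT 36: heading 135 -> 99
  -- iteration 2/10 --
  FD 8: (-15.657,6.657) -> (-16.908,14.558) [heading=99, draw]
  RT 36: heading 99 -> 63
  -- iteration 3/10 --
  FD 8: (-16.908,14.558) -> (-13.276,21.686) [heading=63, draw]
  RT 36: heading 63 -> 27
  -- iteration 4/10 --
  FD 8: (-13.276,21.686) -> (-6.148,25.318) [heading=27, draw]
  RT 36: heading 27 -> 351
  -- iteration 5/10 --
  FD 8: (-6.148,25.318) -> (1.753,24.067) [heading=351, draw]
  RT 36: heading 351 -> 315
  -- iteration 6/10 --
  FD 8: (1.753,24.067) -> (7.41,18.41) [heading=315, draw]
  RT 36: heading 315 -> 279
  -- iteration 7/10 --
  FD 8: (7.41,18.41) -> (8.661,10.509) [heading=279, draw]
  RT 36: heading 279 -> 243
  -- iteration 8/10 --
  FD 8: (8.661,10.509) -> (5.03,3.38) [heading=243, draw]
  RT 36: heading 243 -> 207
  -- iteration 9/10 --
  FD 8: (5.03,3.38) -> (-2.098,-0.251) [heading=207, draw]
  RT 36: heading 207 -> 171
  -- iteration 10/10 --
  FD 8: (-2.098,-0.251) -> (-10,1) [heading=171, draw]
  RT 36: heading 171 -> 135
]
Final: pos=(-10,1), heading=135, 10 segment(s) drawn

Start position: (-10, 1)
Final position: (-10, 1)
Distance = 0; < 1e-6 -> CLOSED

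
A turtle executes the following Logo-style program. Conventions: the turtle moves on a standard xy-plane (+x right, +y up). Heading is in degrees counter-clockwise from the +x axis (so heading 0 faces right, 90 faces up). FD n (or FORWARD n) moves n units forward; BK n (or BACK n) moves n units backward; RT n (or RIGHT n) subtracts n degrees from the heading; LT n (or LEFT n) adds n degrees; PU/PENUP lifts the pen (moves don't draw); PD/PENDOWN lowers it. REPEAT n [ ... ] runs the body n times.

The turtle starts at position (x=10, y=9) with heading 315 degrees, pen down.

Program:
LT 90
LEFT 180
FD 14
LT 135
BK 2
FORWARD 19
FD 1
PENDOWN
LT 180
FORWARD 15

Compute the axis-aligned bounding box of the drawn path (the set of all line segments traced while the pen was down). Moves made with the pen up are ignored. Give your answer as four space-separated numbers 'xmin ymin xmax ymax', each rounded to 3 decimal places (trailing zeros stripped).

Answer: -1.899 -0.899 18.101 9

Derivation:
Executing turtle program step by step:
Start: pos=(10,9), heading=315, pen down
LT 90: heading 315 -> 45
LT 180: heading 45 -> 225
FD 14: (10,9) -> (0.101,-0.899) [heading=225, draw]
LT 135: heading 225 -> 0
BK 2: (0.101,-0.899) -> (-1.899,-0.899) [heading=0, draw]
FD 19: (-1.899,-0.899) -> (17.101,-0.899) [heading=0, draw]
FD 1: (17.101,-0.899) -> (18.101,-0.899) [heading=0, draw]
PD: pen down
LT 180: heading 0 -> 180
FD 15: (18.101,-0.899) -> (3.101,-0.899) [heading=180, draw]
Final: pos=(3.101,-0.899), heading=180, 5 segment(s) drawn

Segment endpoints: x in {-1.899, 0.101, 3.101, 10, 17.101, 18.101}, y in {-0.899, -0.899, -0.899, -0.899, -0.899, 9}
xmin=-1.899, ymin=-0.899, xmax=18.101, ymax=9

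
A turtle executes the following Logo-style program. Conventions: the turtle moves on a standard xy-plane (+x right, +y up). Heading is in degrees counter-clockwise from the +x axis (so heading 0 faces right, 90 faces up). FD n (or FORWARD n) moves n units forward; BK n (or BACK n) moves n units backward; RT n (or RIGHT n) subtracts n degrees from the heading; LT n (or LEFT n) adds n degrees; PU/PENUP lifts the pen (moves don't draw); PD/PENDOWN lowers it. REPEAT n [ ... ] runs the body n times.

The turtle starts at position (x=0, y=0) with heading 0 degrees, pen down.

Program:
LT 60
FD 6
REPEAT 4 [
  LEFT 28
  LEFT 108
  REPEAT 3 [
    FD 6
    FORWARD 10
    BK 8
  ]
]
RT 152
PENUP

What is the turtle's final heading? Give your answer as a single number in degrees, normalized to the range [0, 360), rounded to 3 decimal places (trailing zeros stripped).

Executing turtle program step by step:
Start: pos=(0,0), heading=0, pen down
LT 60: heading 0 -> 60
FD 6: (0,0) -> (3,5.196) [heading=60, draw]
REPEAT 4 [
  -- iteration 1/4 --
  LT 28: heading 60 -> 88
  LT 108: heading 88 -> 196
  REPEAT 3 [
    -- iteration 1/3 --
    FD 6: (3,5.196) -> (-2.768,3.542) [heading=196, draw]
    FD 10: (-2.768,3.542) -> (-12.38,0.786) [heading=196, draw]
    BK 8: (-12.38,0.786) -> (-4.69,2.991) [heading=196, draw]
    -- iteration 2/3 --
    FD 6: (-4.69,2.991) -> (-10.458,1.337) [heading=196, draw]
    FD 10: (-10.458,1.337) -> (-20.07,-1.419) [heading=196, draw]
    BK 8: (-20.07,-1.419) -> (-12.38,0.786) [heading=196, draw]
    -- iteration 3/3 --
    FD 6: (-12.38,0.786) -> (-18.148,-0.868) [heading=196, draw]
    FD 10: (-18.148,-0.868) -> (-27.76,-3.624) [heading=196, draw]
    BK 8: (-27.76,-3.624) -> (-20.07,-1.419) [heading=196, draw]
  ]
  -- iteration 2/4 --
  LT 28: heading 196 -> 224
  LT 108: heading 224 -> 332
  REPEAT 3 [
    -- iteration 1/3 --
    FD 6: (-20.07,-1.419) -> (-14.773,-4.236) [heading=332, draw]
    FD 10: (-14.773,-4.236) -> (-5.943,-8.931) [heading=332, draw]
    BK 8: (-5.943,-8.931) -> (-13.007,-5.175) [heading=332, draw]
    -- iteration 2/3 --
    FD 6: (-13.007,-5.175) -> (-7.709,-7.992) [heading=332, draw]
    FD 10: (-7.709,-7.992) -> (1.12,-12.686) [heading=332, draw]
    BK 8: (1.12,-12.686) -> (-5.943,-8.931) [heading=332, draw]
    -- iteration 3/3 --
    FD 6: (-5.943,-8.931) -> (-0.645,-11.748) [heading=332, draw]
    FD 10: (-0.645,-11.748) -> (8.184,-16.442) [heading=332, draw]
    BK 8: (8.184,-16.442) -> (1.12,-12.686) [heading=332, draw]
  ]
  -- iteration 3/4 --
  LT 28: heading 332 -> 0
  LT 108: heading 0 -> 108
  REPEAT 3 [
    -- iteration 1/3 --
    FD 6: (1.12,-12.686) -> (-0.734,-6.98) [heading=108, draw]
    FD 10: (-0.734,-6.98) -> (-3.824,2.53) [heading=108, draw]
    BK 8: (-3.824,2.53) -> (-1.352,-5.078) [heading=108, draw]
    -- iteration 2/3 --
    FD 6: (-1.352,-5.078) -> (-3.206,0.628) [heading=108, draw]
    FD 10: (-3.206,0.628) -> (-6.296,10.139) [heading=108, draw]
    BK 8: (-6.296,10.139) -> (-3.824,2.53) [heading=108, draw]
    -- iteration 3/3 --
    FD 6: (-3.824,2.53) -> (-5.678,8.237) [heading=108, draw]
    FD 10: (-5.678,8.237) -> (-8.768,17.747) [heading=108, draw]
    BK 8: (-8.768,17.747) -> (-6.296,10.139) [heading=108, draw]
  ]
  -- iteration 4/4 --
  LT 28: heading 108 -> 136
  LT 108: heading 136 -> 244
  REPEAT 3 [
    -- iteration 1/3 --
    FD 6: (-6.296,10.139) -> (-8.926,4.746) [heading=244, draw]
    FD 10: (-8.926,4.746) -> (-13.31,-4.242) [heading=244, draw]
    BK 8: (-13.31,-4.242) -> (-9.803,2.949) [heading=244, draw]
    -- iteration 2/3 --
    FD 6: (-9.803,2.949) -> (-12.433,-2.444) [heading=244, draw]
    FD 10: (-12.433,-2.444) -> (-16.817,-11.432) [heading=244, draw]
    BK 8: (-16.817,-11.432) -> (-13.31,-4.242) [heading=244, draw]
    -- iteration 3/3 --
    FD 6: (-13.31,-4.242) -> (-15.94,-9.635) [heading=244, draw]
    FD 10: (-15.94,-9.635) -> (-20.324,-18.623) [heading=244, draw]
    BK 8: (-20.324,-18.623) -> (-16.817,-11.432) [heading=244, draw]
  ]
]
RT 152: heading 244 -> 92
PU: pen up
Final: pos=(-16.817,-11.432), heading=92, 37 segment(s) drawn

Answer: 92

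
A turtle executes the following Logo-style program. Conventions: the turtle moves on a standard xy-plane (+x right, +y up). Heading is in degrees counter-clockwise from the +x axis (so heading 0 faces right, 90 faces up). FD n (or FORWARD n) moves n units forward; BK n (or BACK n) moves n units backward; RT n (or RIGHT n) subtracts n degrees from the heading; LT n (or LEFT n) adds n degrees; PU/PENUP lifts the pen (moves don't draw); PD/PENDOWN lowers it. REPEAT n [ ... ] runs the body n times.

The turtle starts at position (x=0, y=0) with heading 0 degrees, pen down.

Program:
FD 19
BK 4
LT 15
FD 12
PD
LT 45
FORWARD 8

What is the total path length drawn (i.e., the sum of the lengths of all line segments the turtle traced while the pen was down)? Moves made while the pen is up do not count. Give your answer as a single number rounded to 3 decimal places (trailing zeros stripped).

Executing turtle program step by step:
Start: pos=(0,0), heading=0, pen down
FD 19: (0,0) -> (19,0) [heading=0, draw]
BK 4: (19,0) -> (15,0) [heading=0, draw]
LT 15: heading 0 -> 15
FD 12: (15,0) -> (26.591,3.106) [heading=15, draw]
PD: pen down
LT 45: heading 15 -> 60
FD 8: (26.591,3.106) -> (30.591,10.034) [heading=60, draw]
Final: pos=(30.591,10.034), heading=60, 4 segment(s) drawn

Segment lengths:
  seg 1: (0,0) -> (19,0), length = 19
  seg 2: (19,0) -> (15,0), length = 4
  seg 3: (15,0) -> (26.591,3.106), length = 12
  seg 4: (26.591,3.106) -> (30.591,10.034), length = 8
Total = 43

Answer: 43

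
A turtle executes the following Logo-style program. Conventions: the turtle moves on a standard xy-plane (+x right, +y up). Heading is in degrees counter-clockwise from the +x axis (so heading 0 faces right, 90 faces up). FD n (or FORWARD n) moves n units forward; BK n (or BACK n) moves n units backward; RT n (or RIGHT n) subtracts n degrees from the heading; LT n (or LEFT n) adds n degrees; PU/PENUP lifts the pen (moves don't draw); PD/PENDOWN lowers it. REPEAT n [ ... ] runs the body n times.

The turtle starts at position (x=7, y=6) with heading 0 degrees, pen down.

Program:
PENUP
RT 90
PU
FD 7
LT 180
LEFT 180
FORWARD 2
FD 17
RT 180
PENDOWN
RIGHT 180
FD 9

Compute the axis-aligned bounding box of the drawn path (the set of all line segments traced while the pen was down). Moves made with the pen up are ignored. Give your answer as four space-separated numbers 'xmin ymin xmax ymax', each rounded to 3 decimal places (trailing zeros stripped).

Answer: 7 -29 7 -20

Derivation:
Executing turtle program step by step:
Start: pos=(7,6), heading=0, pen down
PU: pen up
RT 90: heading 0 -> 270
PU: pen up
FD 7: (7,6) -> (7,-1) [heading=270, move]
LT 180: heading 270 -> 90
LT 180: heading 90 -> 270
FD 2: (7,-1) -> (7,-3) [heading=270, move]
FD 17: (7,-3) -> (7,-20) [heading=270, move]
RT 180: heading 270 -> 90
PD: pen down
RT 180: heading 90 -> 270
FD 9: (7,-20) -> (7,-29) [heading=270, draw]
Final: pos=(7,-29), heading=270, 1 segment(s) drawn

Segment endpoints: x in {7, 7}, y in {-29, -20}
xmin=7, ymin=-29, xmax=7, ymax=-20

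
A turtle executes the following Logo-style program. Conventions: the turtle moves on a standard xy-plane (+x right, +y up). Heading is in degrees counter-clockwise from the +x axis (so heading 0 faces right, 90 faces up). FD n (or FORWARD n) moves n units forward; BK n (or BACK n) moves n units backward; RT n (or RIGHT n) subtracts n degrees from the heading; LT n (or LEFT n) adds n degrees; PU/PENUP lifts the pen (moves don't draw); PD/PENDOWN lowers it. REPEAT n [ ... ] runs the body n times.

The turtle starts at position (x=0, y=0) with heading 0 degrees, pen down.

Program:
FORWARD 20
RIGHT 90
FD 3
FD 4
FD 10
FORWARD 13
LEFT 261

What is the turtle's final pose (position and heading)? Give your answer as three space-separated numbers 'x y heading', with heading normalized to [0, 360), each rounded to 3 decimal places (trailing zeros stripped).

Executing turtle program step by step:
Start: pos=(0,0), heading=0, pen down
FD 20: (0,0) -> (20,0) [heading=0, draw]
RT 90: heading 0 -> 270
FD 3: (20,0) -> (20,-3) [heading=270, draw]
FD 4: (20,-3) -> (20,-7) [heading=270, draw]
FD 10: (20,-7) -> (20,-17) [heading=270, draw]
FD 13: (20,-17) -> (20,-30) [heading=270, draw]
LT 261: heading 270 -> 171
Final: pos=(20,-30), heading=171, 5 segment(s) drawn

Answer: 20 -30 171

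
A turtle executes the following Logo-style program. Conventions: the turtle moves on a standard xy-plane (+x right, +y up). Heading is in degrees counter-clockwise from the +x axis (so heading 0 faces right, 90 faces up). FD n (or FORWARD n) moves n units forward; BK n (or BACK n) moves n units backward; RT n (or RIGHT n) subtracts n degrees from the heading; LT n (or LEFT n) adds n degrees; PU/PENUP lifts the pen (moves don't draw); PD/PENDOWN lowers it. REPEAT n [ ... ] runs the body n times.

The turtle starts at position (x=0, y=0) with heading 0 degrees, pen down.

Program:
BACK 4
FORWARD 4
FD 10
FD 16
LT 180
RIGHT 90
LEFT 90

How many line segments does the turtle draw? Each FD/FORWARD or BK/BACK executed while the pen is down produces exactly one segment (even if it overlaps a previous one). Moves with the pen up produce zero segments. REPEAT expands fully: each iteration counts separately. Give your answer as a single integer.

Executing turtle program step by step:
Start: pos=(0,0), heading=0, pen down
BK 4: (0,0) -> (-4,0) [heading=0, draw]
FD 4: (-4,0) -> (0,0) [heading=0, draw]
FD 10: (0,0) -> (10,0) [heading=0, draw]
FD 16: (10,0) -> (26,0) [heading=0, draw]
LT 180: heading 0 -> 180
RT 90: heading 180 -> 90
LT 90: heading 90 -> 180
Final: pos=(26,0), heading=180, 4 segment(s) drawn
Segments drawn: 4

Answer: 4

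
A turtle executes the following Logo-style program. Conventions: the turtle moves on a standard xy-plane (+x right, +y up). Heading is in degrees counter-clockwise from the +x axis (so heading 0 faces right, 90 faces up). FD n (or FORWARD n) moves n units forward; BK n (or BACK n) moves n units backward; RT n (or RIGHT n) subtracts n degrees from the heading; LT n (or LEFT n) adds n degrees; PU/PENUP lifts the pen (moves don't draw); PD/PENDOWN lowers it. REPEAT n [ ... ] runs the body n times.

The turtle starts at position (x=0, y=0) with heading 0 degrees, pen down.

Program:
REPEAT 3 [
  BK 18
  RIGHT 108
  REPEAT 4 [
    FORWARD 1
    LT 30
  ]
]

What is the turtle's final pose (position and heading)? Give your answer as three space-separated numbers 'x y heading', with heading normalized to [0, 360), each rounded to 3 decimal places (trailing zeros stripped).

Answer: -45.825 -18.751 36

Derivation:
Executing turtle program step by step:
Start: pos=(0,0), heading=0, pen down
REPEAT 3 [
  -- iteration 1/3 --
  BK 18: (0,0) -> (-18,0) [heading=0, draw]
  RT 108: heading 0 -> 252
  REPEAT 4 [
    -- iteration 1/4 --
    FD 1: (-18,0) -> (-18.309,-0.951) [heading=252, draw]
    LT 30: heading 252 -> 282
    -- iteration 2/4 --
    FD 1: (-18.309,-0.951) -> (-18.101,-1.929) [heading=282, draw]
    LT 30: heading 282 -> 312
    -- iteration 3/4 --
    FD 1: (-18.101,-1.929) -> (-17.432,-2.672) [heading=312, draw]
    LT 30: heading 312 -> 342
    -- iteration 4/4 --
    FD 1: (-17.432,-2.672) -> (-16.481,-2.981) [heading=342, draw]
    LT 30: heading 342 -> 12
  ]
  -- iteration 2/3 --
  BK 18: (-16.481,-2.981) -> (-34.088,-6.724) [heading=12, draw]
  RT 108: heading 12 -> 264
  REPEAT 4 [
    -- iteration 1/4 --
    FD 1: (-34.088,-6.724) -> (-34.192,-7.718) [heading=264, draw]
    LT 30: heading 264 -> 294
    -- iteration 2/4 --
    FD 1: (-34.192,-7.718) -> (-33.785,-8.632) [heading=294, draw]
    LT 30: heading 294 -> 324
    -- iteration 3/4 --
    FD 1: (-33.785,-8.632) -> (-32.976,-9.22) [heading=324, draw]
    LT 30: heading 324 -> 354
    -- iteration 4/4 --
    FD 1: (-32.976,-9.22) -> (-31.982,-9.324) [heading=354, draw]
    LT 30: heading 354 -> 24
  ]
  -- iteration 3/3 --
  BK 18: (-31.982,-9.324) -> (-48.426,-16.645) [heading=24, draw]
  RT 108: heading 24 -> 276
  REPEAT 4 [
    -- iteration 1/4 --
    FD 1: (-48.426,-16.645) -> (-48.321,-17.64) [heading=276, draw]
    LT 30: heading 276 -> 306
    -- iteration 2/4 --
    FD 1: (-48.321,-17.64) -> (-47.733,-18.449) [heading=306, draw]
    LT 30: heading 306 -> 336
    -- iteration 3/4 --
    FD 1: (-47.733,-18.449) -> (-46.82,-18.856) [heading=336, draw]
    LT 30: heading 336 -> 6
    -- iteration 4/4 --
    FD 1: (-46.82,-18.856) -> (-45.825,-18.751) [heading=6, draw]
    LT 30: heading 6 -> 36
  ]
]
Final: pos=(-45.825,-18.751), heading=36, 15 segment(s) drawn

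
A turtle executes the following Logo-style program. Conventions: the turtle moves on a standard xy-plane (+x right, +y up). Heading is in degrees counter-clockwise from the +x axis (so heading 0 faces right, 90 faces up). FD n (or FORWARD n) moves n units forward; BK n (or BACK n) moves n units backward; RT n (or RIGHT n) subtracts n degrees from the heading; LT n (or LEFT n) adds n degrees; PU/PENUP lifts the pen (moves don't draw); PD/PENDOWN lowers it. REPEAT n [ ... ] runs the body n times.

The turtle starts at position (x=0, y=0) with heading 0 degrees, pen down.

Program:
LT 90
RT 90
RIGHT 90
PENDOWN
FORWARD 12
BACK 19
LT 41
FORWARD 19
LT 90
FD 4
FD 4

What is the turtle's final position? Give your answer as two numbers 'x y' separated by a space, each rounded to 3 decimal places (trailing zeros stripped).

Answer: 18.503 -2.091

Derivation:
Executing turtle program step by step:
Start: pos=(0,0), heading=0, pen down
LT 90: heading 0 -> 90
RT 90: heading 90 -> 0
RT 90: heading 0 -> 270
PD: pen down
FD 12: (0,0) -> (0,-12) [heading=270, draw]
BK 19: (0,-12) -> (0,7) [heading=270, draw]
LT 41: heading 270 -> 311
FD 19: (0,7) -> (12.465,-7.339) [heading=311, draw]
LT 90: heading 311 -> 41
FD 4: (12.465,-7.339) -> (15.484,-4.715) [heading=41, draw]
FD 4: (15.484,-4.715) -> (18.503,-2.091) [heading=41, draw]
Final: pos=(18.503,-2.091), heading=41, 5 segment(s) drawn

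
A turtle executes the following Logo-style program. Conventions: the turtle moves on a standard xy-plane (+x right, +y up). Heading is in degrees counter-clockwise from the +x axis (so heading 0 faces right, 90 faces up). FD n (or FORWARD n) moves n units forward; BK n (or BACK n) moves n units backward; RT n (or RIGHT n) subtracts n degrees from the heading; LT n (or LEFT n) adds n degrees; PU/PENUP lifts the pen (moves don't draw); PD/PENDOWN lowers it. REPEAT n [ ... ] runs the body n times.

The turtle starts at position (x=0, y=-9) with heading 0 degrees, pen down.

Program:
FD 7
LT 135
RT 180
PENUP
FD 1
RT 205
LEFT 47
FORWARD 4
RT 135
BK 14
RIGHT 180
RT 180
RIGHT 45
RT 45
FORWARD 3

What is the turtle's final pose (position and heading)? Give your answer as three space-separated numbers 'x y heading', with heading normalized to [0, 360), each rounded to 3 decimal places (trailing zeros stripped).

Executing turtle program step by step:
Start: pos=(0,-9), heading=0, pen down
FD 7: (0,-9) -> (7,-9) [heading=0, draw]
LT 135: heading 0 -> 135
RT 180: heading 135 -> 315
PU: pen up
FD 1: (7,-9) -> (7.707,-9.707) [heading=315, move]
RT 205: heading 315 -> 110
LT 47: heading 110 -> 157
FD 4: (7.707,-9.707) -> (4.025,-8.144) [heading=157, move]
RT 135: heading 157 -> 22
BK 14: (4.025,-8.144) -> (-8.955,-13.389) [heading=22, move]
RT 180: heading 22 -> 202
RT 180: heading 202 -> 22
RT 45: heading 22 -> 337
RT 45: heading 337 -> 292
FD 3: (-8.955,-13.389) -> (-7.832,-16.17) [heading=292, move]
Final: pos=(-7.832,-16.17), heading=292, 1 segment(s) drawn

Answer: -7.832 -16.17 292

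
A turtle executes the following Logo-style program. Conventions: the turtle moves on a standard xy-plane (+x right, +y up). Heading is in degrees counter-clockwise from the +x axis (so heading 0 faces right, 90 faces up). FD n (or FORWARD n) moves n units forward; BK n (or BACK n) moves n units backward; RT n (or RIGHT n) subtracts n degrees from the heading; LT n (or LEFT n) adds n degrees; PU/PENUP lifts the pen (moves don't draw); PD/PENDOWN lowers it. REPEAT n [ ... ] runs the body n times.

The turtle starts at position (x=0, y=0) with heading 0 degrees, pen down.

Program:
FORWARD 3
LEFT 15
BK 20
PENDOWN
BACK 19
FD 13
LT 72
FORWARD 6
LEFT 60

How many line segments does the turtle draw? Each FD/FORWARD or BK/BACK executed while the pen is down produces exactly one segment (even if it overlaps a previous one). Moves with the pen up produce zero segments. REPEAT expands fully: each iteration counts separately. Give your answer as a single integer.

Answer: 5

Derivation:
Executing turtle program step by step:
Start: pos=(0,0), heading=0, pen down
FD 3: (0,0) -> (3,0) [heading=0, draw]
LT 15: heading 0 -> 15
BK 20: (3,0) -> (-16.319,-5.176) [heading=15, draw]
PD: pen down
BK 19: (-16.319,-5.176) -> (-34.671,-10.094) [heading=15, draw]
FD 13: (-34.671,-10.094) -> (-22.114,-6.729) [heading=15, draw]
LT 72: heading 15 -> 87
FD 6: (-22.114,-6.729) -> (-21.8,-0.738) [heading=87, draw]
LT 60: heading 87 -> 147
Final: pos=(-21.8,-0.738), heading=147, 5 segment(s) drawn
Segments drawn: 5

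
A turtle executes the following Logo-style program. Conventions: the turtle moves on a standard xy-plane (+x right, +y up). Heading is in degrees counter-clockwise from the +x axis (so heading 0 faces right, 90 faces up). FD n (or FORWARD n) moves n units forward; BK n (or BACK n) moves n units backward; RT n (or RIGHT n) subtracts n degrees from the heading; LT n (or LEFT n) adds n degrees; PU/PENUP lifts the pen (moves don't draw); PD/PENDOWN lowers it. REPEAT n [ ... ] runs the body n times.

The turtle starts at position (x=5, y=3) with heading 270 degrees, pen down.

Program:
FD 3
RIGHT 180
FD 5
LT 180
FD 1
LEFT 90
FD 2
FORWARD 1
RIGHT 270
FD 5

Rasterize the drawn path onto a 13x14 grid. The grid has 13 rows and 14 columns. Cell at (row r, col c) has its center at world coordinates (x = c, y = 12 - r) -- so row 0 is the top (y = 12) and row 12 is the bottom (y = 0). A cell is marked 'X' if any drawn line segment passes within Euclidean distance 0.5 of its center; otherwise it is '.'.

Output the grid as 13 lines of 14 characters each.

Answer: ..............
..............
..............
........X.....
........X.....
........X.....
........X.....
.....X..X.....
.....XXXX.....
.....X........
.....X........
.....X........
.....X........

Derivation:
Segment 0: (5,3) -> (5,0)
Segment 1: (5,0) -> (5,5)
Segment 2: (5,5) -> (5,4)
Segment 3: (5,4) -> (7,4)
Segment 4: (7,4) -> (8,4)
Segment 5: (8,4) -> (8,9)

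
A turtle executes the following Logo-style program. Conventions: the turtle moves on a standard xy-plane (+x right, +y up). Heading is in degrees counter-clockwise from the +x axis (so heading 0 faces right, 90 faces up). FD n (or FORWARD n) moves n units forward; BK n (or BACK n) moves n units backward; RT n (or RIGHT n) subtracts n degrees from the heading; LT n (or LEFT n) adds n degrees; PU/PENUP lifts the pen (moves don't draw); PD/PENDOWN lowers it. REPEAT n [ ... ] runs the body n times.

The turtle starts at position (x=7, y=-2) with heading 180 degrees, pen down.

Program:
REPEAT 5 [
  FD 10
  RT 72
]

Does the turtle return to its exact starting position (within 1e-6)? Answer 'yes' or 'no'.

Executing turtle program step by step:
Start: pos=(7,-2), heading=180, pen down
REPEAT 5 [
  -- iteration 1/5 --
  FD 10: (7,-2) -> (-3,-2) [heading=180, draw]
  RT 72: heading 180 -> 108
  -- iteration 2/5 --
  FD 10: (-3,-2) -> (-6.09,7.511) [heading=108, draw]
  RT 72: heading 108 -> 36
  -- iteration 3/5 --
  FD 10: (-6.09,7.511) -> (2,13.388) [heading=36, draw]
  RT 72: heading 36 -> 324
  -- iteration 4/5 --
  FD 10: (2,13.388) -> (10.09,7.511) [heading=324, draw]
  RT 72: heading 324 -> 252
  -- iteration 5/5 --
  FD 10: (10.09,7.511) -> (7,-2) [heading=252, draw]
  RT 72: heading 252 -> 180
]
Final: pos=(7,-2), heading=180, 5 segment(s) drawn

Start position: (7, -2)
Final position: (7, -2)
Distance = 0; < 1e-6 -> CLOSED

Answer: yes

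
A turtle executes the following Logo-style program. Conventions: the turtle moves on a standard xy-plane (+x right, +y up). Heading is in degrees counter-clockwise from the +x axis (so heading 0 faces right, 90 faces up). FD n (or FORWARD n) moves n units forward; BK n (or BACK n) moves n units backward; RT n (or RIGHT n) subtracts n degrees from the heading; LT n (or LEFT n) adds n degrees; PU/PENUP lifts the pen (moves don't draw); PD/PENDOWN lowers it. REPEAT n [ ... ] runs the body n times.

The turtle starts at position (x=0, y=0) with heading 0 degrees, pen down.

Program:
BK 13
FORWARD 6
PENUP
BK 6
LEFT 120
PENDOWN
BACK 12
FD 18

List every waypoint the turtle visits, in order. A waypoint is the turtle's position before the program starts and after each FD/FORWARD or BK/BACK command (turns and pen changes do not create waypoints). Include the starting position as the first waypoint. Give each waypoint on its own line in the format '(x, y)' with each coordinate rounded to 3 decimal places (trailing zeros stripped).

Executing turtle program step by step:
Start: pos=(0,0), heading=0, pen down
BK 13: (0,0) -> (-13,0) [heading=0, draw]
FD 6: (-13,0) -> (-7,0) [heading=0, draw]
PU: pen up
BK 6: (-7,0) -> (-13,0) [heading=0, move]
LT 120: heading 0 -> 120
PD: pen down
BK 12: (-13,0) -> (-7,-10.392) [heading=120, draw]
FD 18: (-7,-10.392) -> (-16,5.196) [heading=120, draw]
Final: pos=(-16,5.196), heading=120, 4 segment(s) drawn
Waypoints (6 total):
(0, 0)
(-13, 0)
(-7, 0)
(-13, 0)
(-7, -10.392)
(-16, 5.196)

Answer: (0, 0)
(-13, 0)
(-7, 0)
(-13, 0)
(-7, -10.392)
(-16, 5.196)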